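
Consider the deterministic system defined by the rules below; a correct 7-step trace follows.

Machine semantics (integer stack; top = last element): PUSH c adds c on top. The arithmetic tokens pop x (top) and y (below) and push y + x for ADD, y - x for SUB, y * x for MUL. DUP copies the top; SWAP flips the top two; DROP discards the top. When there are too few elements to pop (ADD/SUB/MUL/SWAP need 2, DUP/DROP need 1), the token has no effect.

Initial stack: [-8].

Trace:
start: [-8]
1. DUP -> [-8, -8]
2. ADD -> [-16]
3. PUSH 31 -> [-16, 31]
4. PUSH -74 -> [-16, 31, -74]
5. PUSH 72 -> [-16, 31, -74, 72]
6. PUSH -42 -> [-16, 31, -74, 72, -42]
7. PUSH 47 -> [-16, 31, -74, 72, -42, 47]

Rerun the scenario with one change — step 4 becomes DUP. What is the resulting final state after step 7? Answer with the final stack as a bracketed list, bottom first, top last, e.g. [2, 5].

[-16, 31, 31, 72, -42, 47]

(re-executing from step 4 with the substitution; state before step 4: [-16, 31])
4. DUP -> [-16, 31, 31]
5. PUSH 72 -> [-16, 31, 31, 72]
6. PUSH -42 -> [-16, 31, 31, 72, -42]
7. PUSH 47 -> [-16, 31, 31, 72, -42, 47]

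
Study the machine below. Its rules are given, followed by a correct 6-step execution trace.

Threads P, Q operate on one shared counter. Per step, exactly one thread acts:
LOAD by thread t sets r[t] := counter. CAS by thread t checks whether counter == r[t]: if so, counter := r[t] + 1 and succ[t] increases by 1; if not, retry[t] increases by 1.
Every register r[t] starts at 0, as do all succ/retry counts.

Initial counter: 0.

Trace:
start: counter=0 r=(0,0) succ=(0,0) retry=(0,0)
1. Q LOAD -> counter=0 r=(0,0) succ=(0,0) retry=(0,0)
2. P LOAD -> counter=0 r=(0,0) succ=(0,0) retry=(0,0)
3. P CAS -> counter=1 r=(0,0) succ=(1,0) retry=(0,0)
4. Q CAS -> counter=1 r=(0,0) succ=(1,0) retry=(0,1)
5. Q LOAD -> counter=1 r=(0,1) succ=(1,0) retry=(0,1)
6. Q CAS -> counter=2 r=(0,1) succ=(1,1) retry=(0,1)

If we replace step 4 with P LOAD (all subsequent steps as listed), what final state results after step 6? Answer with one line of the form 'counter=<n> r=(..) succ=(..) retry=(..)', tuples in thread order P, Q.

(re-executing from step 4 with the substitution; state before step 4: counter=1 r=(0,0) succ=(1,0) retry=(0,0))
4. P LOAD -> counter=1 r=(1,0) succ=(1,0) retry=(0,0)
5. Q LOAD -> counter=1 r=(1,1) succ=(1,0) retry=(0,0)
6. Q CAS -> counter=2 r=(1,1) succ=(1,1) retry=(0,0)

counter=2 r=(1,1) succ=(1,1) retry=(0,0)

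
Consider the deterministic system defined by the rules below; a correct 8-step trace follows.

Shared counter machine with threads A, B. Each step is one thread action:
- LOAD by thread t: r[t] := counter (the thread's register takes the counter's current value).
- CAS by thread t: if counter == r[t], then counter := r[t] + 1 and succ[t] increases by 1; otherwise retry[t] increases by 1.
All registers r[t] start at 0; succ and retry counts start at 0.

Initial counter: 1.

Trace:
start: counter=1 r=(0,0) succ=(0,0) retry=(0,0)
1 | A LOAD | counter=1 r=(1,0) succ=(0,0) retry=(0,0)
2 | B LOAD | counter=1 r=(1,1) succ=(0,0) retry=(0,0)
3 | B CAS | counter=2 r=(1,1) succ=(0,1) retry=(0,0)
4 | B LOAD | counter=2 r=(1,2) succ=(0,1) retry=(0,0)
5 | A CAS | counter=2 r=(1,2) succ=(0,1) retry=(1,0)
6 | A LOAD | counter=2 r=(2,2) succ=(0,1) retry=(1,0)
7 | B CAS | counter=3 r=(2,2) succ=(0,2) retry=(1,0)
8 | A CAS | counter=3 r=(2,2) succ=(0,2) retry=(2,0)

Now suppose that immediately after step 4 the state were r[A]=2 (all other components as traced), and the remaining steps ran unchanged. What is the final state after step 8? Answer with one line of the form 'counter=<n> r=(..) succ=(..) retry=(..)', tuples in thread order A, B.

state after step 4 := counter=2 r=(2,2) succ=(0,1) retry=(0,0)
5 | A CAS | counter=3 r=(2,2) succ=(1,1) retry=(0,0)
6 | A LOAD | counter=3 r=(3,2) succ=(1,1) retry=(0,0)
7 | B CAS | counter=3 r=(3,2) succ=(1,1) retry=(0,1)
8 | A CAS | counter=4 r=(3,2) succ=(2,1) retry=(0,1)

counter=4 r=(3,2) succ=(2,1) retry=(0,1)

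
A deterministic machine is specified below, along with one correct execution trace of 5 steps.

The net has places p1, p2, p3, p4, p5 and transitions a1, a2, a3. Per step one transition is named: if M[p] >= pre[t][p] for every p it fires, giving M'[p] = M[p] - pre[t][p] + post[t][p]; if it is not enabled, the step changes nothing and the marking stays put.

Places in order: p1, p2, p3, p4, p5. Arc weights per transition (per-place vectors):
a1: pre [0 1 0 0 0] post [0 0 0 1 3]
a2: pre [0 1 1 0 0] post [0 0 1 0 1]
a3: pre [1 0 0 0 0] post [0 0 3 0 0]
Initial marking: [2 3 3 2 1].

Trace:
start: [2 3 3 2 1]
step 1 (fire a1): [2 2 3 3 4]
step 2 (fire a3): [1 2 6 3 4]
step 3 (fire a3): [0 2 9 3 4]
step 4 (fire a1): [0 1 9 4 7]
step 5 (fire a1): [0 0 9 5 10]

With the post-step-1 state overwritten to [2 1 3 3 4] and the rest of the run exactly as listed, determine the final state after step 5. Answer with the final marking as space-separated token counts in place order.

state after step 1 := [2 1 3 3 4]
step 2 (fire a3): [1 1 6 3 4]
step 3 (fire a3): [0 1 9 3 4]
step 4 (fire a1): [0 0 9 4 7]
step 5 (fire a1): [0 0 9 4 7]

0 0 9 4 7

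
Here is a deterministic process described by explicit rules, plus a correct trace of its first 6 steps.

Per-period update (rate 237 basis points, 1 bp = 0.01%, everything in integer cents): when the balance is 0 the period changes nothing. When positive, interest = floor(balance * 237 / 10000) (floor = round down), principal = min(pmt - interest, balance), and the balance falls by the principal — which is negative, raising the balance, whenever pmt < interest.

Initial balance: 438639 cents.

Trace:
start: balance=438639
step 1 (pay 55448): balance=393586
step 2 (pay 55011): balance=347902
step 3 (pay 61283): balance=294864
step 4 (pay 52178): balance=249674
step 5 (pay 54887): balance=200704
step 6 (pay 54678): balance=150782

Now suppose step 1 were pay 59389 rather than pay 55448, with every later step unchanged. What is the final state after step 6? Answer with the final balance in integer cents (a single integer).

(re-executing from step 1 with the substitution; state before step 1: balance=438639)
step 1 (pay 59389): balance=389645
step 2 (pay 55011): balance=343868
step 3 (pay 61283): balance=290734
step 4 (pay 52178): balance=245446
step 5 (pay 54887): balance=196376
step 6 (pay 54678): balance=146352

146352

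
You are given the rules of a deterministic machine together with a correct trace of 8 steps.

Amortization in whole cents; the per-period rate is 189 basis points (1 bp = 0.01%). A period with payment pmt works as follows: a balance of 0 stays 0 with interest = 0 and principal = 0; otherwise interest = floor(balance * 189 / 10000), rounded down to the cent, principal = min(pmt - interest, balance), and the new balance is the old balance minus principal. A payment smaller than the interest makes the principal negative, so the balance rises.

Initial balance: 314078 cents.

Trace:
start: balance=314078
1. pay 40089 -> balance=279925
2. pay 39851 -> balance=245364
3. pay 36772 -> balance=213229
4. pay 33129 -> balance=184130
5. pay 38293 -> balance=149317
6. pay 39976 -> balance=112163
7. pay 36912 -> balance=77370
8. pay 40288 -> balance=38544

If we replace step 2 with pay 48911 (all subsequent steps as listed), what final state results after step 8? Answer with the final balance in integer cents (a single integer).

(re-executing from step 2 with the substitution; state before step 2: balance=279925)
2. pay 48911 -> balance=236304
3. pay 36772 -> balance=203998
4. pay 33129 -> balance=174724
5. pay 38293 -> balance=139733
6. pay 39976 -> balance=102397
7. pay 36912 -> balance=67420
8. pay 40288 -> balance=28406

28406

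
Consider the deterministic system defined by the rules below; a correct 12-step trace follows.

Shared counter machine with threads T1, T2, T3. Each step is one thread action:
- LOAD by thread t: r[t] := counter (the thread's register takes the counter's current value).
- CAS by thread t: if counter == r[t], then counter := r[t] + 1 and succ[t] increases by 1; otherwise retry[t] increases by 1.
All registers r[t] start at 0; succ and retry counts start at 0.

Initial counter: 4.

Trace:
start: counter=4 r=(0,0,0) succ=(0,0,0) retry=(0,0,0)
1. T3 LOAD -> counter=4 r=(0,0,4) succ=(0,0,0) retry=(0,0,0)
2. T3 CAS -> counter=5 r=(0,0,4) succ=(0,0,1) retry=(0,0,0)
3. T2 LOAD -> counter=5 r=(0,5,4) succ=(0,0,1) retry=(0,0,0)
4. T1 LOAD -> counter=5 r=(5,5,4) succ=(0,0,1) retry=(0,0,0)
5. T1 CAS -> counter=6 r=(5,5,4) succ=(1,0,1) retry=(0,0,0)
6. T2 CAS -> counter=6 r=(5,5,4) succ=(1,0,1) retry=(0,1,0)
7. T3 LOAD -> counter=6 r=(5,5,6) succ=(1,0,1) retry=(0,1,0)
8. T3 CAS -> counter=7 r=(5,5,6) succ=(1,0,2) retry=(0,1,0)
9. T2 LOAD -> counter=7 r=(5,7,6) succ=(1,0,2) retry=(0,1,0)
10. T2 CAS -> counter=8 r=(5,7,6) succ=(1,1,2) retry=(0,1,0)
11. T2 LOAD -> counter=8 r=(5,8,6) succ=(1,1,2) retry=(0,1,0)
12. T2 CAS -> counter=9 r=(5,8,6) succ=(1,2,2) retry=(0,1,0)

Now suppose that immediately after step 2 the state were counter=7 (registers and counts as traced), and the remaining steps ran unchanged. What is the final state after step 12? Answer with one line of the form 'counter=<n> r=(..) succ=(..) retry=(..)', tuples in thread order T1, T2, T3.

state after step 2 := counter=7 r=(0,0,4) succ=(0,0,1) retry=(0,0,0)
3. T2 LOAD -> counter=7 r=(0,7,4) succ=(0,0,1) retry=(0,0,0)
4. T1 LOAD -> counter=7 r=(7,7,4) succ=(0,0,1) retry=(0,0,0)
5. T1 CAS -> counter=8 r=(7,7,4) succ=(1,0,1) retry=(0,0,0)
6. T2 CAS -> counter=8 r=(7,7,4) succ=(1,0,1) retry=(0,1,0)
7. T3 LOAD -> counter=8 r=(7,7,8) succ=(1,0,1) retry=(0,1,0)
8. T3 CAS -> counter=9 r=(7,7,8) succ=(1,0,2) retry=(0,1,0)
9. T2 LOAD -> counter=9 r=(7,9,8) succ=(1,0,2) retry=(0,1,0)
10. T2 CAS -> counter=10 r=(7,9,8) succ=(1,1,2) retry=(0,1,0)
11. T2 LOAD -> counter=10 r=(7,10,8) succ=(1,1,2) retry=(0,1,0)
12. T2 CAS -> counter=11 r=(7,10,8) succ=(1,2,2) retry=(0,1,0)

counter=11 r=(7,10,8) succ=(1,2,2) retry=(0,1,0)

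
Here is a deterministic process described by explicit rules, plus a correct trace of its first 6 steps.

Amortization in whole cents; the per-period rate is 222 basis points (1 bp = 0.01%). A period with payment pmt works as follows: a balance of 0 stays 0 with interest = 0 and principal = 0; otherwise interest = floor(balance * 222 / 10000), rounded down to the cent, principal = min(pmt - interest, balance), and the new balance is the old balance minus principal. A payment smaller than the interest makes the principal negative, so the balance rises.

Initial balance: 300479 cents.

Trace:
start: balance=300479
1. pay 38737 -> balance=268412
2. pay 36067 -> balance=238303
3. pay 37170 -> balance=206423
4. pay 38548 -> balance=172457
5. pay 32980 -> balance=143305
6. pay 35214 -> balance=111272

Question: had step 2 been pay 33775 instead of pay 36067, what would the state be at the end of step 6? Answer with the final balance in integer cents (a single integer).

113774

(re-executing from step 2 with the substitution; state before step 2: balance=268412)
2. pay 33775 -> balance=240595
3. pay 37170 -> balance=208766
4. pay 38548 -> balance=174852
5. pay 32980 -> balance=145753
6. pay 35214 -> balance=113774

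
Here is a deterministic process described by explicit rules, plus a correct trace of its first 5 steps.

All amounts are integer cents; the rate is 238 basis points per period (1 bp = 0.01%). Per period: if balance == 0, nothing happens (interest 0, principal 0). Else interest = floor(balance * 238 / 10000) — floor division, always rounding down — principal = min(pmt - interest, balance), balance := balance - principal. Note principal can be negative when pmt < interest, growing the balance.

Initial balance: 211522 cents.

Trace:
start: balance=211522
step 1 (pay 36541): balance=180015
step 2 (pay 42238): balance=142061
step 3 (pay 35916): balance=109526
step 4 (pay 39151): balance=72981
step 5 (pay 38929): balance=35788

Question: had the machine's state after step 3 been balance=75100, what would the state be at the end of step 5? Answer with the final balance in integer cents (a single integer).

state after step 3 := balance=75100
step 4 (pay 39151): balance=37736
step 5 (pay 38929): balance=0

0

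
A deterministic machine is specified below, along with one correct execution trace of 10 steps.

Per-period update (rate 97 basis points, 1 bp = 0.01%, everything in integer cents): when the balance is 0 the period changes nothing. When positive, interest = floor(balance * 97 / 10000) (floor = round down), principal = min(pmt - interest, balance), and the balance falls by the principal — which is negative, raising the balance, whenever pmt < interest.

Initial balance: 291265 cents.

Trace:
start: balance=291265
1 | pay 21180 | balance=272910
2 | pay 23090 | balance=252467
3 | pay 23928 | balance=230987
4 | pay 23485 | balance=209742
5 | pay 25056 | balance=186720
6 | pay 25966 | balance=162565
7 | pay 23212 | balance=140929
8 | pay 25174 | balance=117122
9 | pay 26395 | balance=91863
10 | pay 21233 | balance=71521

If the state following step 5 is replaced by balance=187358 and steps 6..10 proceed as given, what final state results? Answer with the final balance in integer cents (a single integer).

72190

state after step 5 := balance=187358
6 | pay 25966 | balance=163209
7 | pay 23212 | balance=141580
8 | pay 25174 | balance=117779
9 | pay 26395 | balance=92526
10 | pay 21233 | balance=72190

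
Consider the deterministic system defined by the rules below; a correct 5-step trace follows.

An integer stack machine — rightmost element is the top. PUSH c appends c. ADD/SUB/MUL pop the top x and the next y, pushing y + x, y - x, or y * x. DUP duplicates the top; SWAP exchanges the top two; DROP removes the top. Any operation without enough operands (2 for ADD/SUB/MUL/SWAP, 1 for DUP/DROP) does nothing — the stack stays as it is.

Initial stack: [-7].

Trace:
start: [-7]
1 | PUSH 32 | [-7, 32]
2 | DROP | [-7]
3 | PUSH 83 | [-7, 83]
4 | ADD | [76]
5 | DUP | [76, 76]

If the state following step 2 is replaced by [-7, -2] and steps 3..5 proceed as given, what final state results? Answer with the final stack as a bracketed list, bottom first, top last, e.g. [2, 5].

state after step 2 := [-7, -2]
3 | PUSH 83 | [-7, -2, 83]
4 | ADD | [-7, 81]
5 | DUP | [-7, 81, 81]

[-7, 81, 81]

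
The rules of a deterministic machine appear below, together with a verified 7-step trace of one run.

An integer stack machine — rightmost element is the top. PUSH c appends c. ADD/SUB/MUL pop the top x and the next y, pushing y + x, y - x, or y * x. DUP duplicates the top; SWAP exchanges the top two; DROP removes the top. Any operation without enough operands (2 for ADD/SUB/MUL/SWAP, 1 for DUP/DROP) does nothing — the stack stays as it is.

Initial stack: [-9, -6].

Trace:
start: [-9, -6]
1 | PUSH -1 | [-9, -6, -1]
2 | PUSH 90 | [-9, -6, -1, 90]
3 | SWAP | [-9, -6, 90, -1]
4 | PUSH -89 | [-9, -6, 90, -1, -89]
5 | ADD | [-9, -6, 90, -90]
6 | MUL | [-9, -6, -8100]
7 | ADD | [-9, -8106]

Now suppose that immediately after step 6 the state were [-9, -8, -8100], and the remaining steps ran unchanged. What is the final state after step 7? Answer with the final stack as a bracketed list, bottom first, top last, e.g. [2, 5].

state after step 6 := [-9, -8, -8100]
7 | ADD | [-9, -8108]

[-9, -8108]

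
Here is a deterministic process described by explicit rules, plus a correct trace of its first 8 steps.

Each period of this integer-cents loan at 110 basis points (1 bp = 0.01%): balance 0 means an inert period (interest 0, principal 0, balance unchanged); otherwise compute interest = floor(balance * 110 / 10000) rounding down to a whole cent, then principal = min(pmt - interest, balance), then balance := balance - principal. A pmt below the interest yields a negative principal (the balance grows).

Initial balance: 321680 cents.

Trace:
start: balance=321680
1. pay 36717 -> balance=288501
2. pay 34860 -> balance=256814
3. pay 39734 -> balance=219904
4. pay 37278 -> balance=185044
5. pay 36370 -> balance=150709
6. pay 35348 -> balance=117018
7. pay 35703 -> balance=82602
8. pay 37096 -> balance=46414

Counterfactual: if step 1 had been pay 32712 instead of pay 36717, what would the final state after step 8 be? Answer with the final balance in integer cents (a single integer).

50738

(re-executing from step 1 with the substitution; state before step 1: balance=321680)
1. pay 32712 -> balance=292506
2. pay 34860 -> balance=260863
3. pay 39734 -> balance=223998
4. pay 37278 -> balance=189183
5. pay 36370 -> balance=154894
6. pay 35348 -> balance=121249
7. pay 35703 -> balance=86879
8. pay 37096 -> balance=50738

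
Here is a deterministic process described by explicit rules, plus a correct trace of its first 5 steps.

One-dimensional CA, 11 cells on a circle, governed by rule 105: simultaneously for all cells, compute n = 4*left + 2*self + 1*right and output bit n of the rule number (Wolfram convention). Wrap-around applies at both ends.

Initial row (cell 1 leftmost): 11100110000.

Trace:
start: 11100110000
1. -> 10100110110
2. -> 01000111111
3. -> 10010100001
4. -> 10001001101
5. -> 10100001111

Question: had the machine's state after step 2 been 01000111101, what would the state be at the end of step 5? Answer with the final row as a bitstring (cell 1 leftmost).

01100010101

state after step 2 := 01000111101
3. -> 10010100110
4. -> 00001000111
5. -> 01100010101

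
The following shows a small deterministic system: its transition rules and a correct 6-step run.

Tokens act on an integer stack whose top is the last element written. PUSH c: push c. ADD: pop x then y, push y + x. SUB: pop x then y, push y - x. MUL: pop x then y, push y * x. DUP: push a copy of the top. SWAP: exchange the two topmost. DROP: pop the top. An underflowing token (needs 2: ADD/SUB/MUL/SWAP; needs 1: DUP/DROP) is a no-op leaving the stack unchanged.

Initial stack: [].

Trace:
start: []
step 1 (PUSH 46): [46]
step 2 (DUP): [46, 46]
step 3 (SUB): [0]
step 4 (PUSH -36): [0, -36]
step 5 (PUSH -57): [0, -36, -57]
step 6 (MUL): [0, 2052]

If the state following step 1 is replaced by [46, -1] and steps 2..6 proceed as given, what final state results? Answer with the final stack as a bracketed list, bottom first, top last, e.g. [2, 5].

state after step 1 := [46, -1]
step 2 (DUP): [46, -1, -1]
step 3 (SUB): [46, 0]
step 4 (PUSH -36): [46, 0, -36]
step 5 (PUSH -57): [46, 0, -36, -57]
step 6 (MUL): [46, 0, 2052]

[46, 0, 2052]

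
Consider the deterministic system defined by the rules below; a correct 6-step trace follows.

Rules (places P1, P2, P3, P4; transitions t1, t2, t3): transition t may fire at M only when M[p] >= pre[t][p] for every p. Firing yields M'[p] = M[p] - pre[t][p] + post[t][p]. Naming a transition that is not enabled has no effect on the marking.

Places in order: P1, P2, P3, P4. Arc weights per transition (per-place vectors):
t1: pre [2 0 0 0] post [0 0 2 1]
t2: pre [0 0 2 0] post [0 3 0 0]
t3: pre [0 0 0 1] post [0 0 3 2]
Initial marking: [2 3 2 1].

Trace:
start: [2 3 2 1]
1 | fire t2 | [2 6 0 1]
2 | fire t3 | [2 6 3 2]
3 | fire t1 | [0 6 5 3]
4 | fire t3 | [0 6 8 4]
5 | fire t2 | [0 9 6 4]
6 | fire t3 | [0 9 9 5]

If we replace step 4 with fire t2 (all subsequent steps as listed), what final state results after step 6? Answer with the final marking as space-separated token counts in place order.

(re-executing from step 4 with the substitution; state before step 4: [0 6 5 3])
4 | fire t2 | [0 9 3 3]
5 | fire t2 | [0 12 1 3]
6 | fire t3 | [0 12 4 4]

0 12 4 4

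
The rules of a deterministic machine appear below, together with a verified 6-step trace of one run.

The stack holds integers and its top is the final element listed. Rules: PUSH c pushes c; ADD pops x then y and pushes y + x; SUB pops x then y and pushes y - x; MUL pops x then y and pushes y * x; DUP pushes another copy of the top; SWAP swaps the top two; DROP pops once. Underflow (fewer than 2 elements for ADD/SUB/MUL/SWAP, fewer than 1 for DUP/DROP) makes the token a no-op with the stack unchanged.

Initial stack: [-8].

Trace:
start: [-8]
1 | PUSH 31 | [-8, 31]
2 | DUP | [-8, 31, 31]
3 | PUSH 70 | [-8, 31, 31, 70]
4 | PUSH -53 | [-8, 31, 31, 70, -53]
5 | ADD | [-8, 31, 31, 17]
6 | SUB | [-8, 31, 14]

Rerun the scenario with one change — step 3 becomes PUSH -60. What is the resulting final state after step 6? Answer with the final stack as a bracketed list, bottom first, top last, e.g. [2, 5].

[-8, 31, 144]

(re-executing from step 3 with the substitution; state before step 3: [-8, 31, 31])
3 | PUSH -60 | [-8, 31, 31, -60]
4 | PUSH -53 | [-8, 31, 31, -60, -53]
5 | ADD | [-8, 31, 31, -113]
6 | SUB | [-8, 31, 144]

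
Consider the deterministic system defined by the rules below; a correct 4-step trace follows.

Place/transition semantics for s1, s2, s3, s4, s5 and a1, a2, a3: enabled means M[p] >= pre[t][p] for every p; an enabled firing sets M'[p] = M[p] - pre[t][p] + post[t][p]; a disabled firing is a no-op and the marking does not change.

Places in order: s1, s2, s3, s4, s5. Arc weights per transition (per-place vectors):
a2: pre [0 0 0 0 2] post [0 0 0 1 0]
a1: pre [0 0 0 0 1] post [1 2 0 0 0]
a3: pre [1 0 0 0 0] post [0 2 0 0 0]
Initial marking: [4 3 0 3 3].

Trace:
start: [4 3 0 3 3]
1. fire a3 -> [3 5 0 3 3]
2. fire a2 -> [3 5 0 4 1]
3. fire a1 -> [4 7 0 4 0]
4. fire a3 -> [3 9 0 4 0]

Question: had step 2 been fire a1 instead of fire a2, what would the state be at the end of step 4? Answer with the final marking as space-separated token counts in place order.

4 11 0 3 1

(re-executing from step 2 with the substitution; state before step 2: [3 5 0 3 3])
2. fire a1 -> [4 7 0 3 2]
3. fire a1 -> [5 9 0 3 1]
4. fire a3 -> [4 11 0 3 1]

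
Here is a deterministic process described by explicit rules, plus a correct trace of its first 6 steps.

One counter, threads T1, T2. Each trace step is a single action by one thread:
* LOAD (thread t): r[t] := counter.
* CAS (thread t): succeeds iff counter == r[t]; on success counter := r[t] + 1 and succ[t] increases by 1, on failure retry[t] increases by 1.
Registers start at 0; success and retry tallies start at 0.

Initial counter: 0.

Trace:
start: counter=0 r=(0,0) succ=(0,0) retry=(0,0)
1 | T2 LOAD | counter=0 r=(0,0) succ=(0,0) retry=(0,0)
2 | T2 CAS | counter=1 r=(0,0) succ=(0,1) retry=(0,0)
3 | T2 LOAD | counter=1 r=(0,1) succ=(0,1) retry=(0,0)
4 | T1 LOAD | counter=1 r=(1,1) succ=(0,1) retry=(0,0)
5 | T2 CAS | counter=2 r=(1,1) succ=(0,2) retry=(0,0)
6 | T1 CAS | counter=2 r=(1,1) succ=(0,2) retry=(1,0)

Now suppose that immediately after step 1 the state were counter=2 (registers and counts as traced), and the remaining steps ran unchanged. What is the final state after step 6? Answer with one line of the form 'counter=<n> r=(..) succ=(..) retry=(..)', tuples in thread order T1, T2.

state after step 1 := counter=2 r=(0,0) succ=(0,0) retry=(0,0)
2 | T2 CAS | counter=2 r=(0,0) succ=(0,0) retry=(0,1)
3 | T2 LOAD | counter=2 r=(0,2) succ=(0,0) retry=(0,1)
4 | T1 LOAD | counter=2 r=(2,2) succ=(0,0) retry=(0,1)
5 | T2 CAS | counter=3 r=(2,2) succ=(0,1) retry=(0,1)
6 | T1 CAS | counter=3 r=(2,2) succ=(0,1) retry=(1,1)

counter=3 r=(2,2) succ=(0,1) retry=(1,1)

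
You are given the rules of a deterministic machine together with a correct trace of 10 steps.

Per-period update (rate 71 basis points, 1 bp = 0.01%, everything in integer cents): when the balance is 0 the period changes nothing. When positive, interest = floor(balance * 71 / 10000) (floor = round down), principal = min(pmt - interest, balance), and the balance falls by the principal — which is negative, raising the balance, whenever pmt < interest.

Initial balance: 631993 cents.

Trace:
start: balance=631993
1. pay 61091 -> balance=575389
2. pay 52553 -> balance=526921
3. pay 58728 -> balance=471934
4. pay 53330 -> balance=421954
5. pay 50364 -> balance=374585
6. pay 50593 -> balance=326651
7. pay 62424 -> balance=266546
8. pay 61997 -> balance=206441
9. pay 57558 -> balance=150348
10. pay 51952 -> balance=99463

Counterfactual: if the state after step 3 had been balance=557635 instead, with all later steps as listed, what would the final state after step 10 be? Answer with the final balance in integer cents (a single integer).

189516

state after step 3 := balance=557635
4. pay 53330 -> balance=508264
5. pay 50364 -> balance=461508
6. pay 50593 -> balance=414191
7. pay 62424 -> balance=354707
8. pay 61997 -> balance=295228
9. pay 57558 -> balance=239766
10. pay 51952 -> balance=189516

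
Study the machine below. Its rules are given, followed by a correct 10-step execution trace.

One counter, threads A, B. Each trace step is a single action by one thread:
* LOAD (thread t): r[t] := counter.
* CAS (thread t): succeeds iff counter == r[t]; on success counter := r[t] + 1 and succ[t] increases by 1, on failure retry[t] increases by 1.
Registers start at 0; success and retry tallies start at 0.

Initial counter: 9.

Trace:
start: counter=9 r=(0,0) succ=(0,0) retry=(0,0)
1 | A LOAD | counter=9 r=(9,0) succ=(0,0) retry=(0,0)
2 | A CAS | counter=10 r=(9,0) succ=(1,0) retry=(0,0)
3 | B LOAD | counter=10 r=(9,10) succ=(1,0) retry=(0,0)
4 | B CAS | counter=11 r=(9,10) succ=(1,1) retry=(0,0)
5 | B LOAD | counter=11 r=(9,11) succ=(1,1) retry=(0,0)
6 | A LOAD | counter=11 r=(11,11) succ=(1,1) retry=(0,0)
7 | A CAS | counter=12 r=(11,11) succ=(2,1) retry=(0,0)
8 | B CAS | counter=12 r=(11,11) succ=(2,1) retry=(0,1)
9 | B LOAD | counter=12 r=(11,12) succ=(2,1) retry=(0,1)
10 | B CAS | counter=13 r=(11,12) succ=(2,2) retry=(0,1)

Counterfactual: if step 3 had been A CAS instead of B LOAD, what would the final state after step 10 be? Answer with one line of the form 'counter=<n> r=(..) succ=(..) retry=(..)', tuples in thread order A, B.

(re-executing from step 3 with the substitution; state before step 3: counter=10 r=(9,0) succ=(1,0) retry=(0,0))
3 | A CAS | counter=10 r=(9,0) succ=(1,0) retry=(1,0)
4 | B CAS | counter=10 r=(9,0) succ=(1,0) retry=(1,1)
5 | B LOAD | counter=10 r=(9,10) succ=(1,0) retry=(1,1)
6 | A LOAD | counter=10 r=(10,10) succ=(1,0) retry=(1,1)
7 | A CAS | counter=11 r=(10,10) succ=(2,0) retry=(1,1)
8 | B CAS | counter=11 r=(10,10) succ=(2,0) retry=(1,2)
9 | B LOAD | counter=11 r=(10,11) succ=(2,0) retry=(1,2)
10 | B CAS | counter=12 r=(10,11) succ=(2,1) retry=(1,2)

counter=12 r=(10,11) succ=(2,1) retry=(1,2)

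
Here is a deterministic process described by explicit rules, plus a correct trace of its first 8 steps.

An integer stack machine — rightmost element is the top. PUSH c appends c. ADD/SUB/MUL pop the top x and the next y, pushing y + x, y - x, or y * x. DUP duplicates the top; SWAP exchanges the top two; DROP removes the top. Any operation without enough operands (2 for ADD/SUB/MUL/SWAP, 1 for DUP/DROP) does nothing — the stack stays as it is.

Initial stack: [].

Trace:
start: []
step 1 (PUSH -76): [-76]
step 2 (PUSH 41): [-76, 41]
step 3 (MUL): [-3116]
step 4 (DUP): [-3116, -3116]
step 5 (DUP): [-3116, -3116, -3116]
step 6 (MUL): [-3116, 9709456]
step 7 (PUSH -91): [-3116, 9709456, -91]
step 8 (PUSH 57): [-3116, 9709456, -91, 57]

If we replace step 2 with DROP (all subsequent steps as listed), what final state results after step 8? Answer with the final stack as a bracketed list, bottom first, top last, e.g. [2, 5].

[-91, 57]

(re-executing from step 2 with the substitution; state before step 2: [-76])
step 2 (DROP): []
step 3 (MUL): []
step 4 (DUP): []
step 5 (DUP): []
step 6 (MUL): []
step 7 (PUSH -91): [-91]
step 8 (PUSH 57): [-91, 57]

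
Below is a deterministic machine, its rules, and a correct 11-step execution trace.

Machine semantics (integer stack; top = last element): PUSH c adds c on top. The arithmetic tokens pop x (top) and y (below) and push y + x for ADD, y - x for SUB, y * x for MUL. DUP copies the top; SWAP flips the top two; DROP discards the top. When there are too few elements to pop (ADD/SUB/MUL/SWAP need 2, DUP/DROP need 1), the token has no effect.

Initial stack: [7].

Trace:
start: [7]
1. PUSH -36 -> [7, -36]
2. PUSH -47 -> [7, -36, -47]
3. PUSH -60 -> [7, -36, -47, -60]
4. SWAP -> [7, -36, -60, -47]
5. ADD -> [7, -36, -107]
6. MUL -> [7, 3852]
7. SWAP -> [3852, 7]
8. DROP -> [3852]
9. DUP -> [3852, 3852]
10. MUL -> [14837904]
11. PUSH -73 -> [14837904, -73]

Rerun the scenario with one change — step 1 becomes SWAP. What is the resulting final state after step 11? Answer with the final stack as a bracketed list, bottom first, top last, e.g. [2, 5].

[-73]

(re-executing from step 1 with the substitution; state before step 1: [7])
1. SWAP -> [7]
2. PUSH -47 -> [7, -47]
3. PUSH -60 -> [7, -47, -60]
4. SWAP -> [7, -60, -47]
5. ADD -> [7, -107]
6. MUL -> [-749]
7. SWAP -> [-749]
8. DROP -> []
9. DUP -> []
10. MUL -> []
11. PUSH -73 -> [-73]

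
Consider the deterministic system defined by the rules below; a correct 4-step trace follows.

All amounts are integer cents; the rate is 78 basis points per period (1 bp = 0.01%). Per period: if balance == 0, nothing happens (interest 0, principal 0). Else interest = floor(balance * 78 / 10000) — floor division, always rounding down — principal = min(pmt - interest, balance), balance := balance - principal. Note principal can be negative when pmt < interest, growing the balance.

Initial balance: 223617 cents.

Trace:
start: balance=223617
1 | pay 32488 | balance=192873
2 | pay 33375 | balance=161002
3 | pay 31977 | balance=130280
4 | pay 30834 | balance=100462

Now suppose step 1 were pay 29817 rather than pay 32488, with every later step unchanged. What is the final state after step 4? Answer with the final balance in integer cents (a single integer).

103196

(re-executing from step 1 with the substitution; state before step 1: balance=223617)
1 | pay 29817 | balance=195544
2 | pay 33375 | balance=163694
3 | pay 31977 | balance=132993
4 | pay 30834 | balance=103196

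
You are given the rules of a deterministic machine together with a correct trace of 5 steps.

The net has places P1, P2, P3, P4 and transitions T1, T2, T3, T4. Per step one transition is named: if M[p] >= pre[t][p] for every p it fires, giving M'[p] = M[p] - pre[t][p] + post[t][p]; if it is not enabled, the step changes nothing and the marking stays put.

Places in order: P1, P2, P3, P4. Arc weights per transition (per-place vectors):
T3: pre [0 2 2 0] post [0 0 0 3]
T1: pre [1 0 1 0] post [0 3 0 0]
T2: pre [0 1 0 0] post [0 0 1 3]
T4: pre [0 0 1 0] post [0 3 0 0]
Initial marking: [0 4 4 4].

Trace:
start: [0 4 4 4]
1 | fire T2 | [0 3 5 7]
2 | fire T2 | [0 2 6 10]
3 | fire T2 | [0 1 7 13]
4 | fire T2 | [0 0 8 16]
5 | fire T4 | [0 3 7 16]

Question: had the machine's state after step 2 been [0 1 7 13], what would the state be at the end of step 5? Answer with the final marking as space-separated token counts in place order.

0 3 7 16

state after step 2 := [0 1 7 13]
3 | fire T2 | [0 0 8 16]
4 | fire T2 | [0 0 8 16]
5 | fire T4 | [0 3 7 16]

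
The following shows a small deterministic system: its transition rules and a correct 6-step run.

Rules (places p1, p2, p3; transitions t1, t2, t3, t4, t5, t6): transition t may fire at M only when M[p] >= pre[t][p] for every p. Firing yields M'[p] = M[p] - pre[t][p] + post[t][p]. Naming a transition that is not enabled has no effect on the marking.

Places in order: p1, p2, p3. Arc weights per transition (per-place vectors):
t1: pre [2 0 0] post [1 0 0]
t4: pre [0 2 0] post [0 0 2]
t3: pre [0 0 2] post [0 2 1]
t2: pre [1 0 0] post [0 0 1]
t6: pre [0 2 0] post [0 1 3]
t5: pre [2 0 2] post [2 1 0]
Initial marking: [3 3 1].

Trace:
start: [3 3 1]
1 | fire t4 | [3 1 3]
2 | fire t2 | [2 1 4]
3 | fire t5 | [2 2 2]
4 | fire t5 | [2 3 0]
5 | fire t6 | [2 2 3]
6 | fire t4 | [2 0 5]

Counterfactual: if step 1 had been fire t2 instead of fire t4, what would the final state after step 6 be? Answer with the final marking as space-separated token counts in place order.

1 0 8

(re-executing from step 1 with the substitution; state before step 1: [3 3 1])
1 | fire t2 | [2 3 2]
2 | fire t2 | [1 3 3]
3 | fire t5 | [1 3 3]
4 | fire t5 | [1 3 3]
5 | fire t6 | [1 2 6]
6 | fire t4 | [1 0 8]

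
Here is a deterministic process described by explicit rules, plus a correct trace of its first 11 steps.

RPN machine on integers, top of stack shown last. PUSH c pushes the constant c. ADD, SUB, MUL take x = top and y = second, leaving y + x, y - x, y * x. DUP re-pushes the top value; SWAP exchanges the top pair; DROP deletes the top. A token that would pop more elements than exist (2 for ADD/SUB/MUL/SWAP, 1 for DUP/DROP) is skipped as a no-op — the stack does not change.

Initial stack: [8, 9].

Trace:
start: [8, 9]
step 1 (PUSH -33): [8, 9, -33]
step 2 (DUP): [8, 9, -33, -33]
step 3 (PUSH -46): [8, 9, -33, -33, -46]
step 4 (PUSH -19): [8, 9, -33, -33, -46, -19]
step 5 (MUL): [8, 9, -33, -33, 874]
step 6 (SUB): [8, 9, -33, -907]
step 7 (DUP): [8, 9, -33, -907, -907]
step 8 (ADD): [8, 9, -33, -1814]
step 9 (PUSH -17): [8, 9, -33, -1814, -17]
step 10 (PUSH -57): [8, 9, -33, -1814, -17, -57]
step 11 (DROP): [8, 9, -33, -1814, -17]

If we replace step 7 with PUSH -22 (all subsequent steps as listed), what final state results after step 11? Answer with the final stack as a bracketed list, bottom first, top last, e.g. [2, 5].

[8, 9, -33, -929, -17]

(re-executing from step 7 with the substitution; state before step 7: [8, 9, -33, -907])
step 7 (PUSH -22): [8, 9, -33, -907, -22]
step 8 (ADD): [8, 9, -33, -929]
step 9 (PUSH -17): [8, 9, -33, -929, -17]
step 10 (PUSH -57): [8, 9, -33, -929, -17, -57]
step 11 (DROP): [8, 9, -33, -929, -17]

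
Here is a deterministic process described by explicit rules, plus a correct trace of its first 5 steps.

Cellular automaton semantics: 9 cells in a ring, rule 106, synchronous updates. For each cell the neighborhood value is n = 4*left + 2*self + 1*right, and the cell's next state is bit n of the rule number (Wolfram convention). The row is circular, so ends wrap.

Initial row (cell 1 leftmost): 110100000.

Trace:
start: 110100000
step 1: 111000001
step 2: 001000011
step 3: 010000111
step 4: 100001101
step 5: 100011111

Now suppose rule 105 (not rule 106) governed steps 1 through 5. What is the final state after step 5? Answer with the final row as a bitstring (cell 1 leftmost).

(re-executing steps 1..5 under rule 105; state before step 1: 110100000)
step 1: 111001110
step 2: 101001011
step 3: 110000110
step 4: 110110111
step 5: 011111100

011111100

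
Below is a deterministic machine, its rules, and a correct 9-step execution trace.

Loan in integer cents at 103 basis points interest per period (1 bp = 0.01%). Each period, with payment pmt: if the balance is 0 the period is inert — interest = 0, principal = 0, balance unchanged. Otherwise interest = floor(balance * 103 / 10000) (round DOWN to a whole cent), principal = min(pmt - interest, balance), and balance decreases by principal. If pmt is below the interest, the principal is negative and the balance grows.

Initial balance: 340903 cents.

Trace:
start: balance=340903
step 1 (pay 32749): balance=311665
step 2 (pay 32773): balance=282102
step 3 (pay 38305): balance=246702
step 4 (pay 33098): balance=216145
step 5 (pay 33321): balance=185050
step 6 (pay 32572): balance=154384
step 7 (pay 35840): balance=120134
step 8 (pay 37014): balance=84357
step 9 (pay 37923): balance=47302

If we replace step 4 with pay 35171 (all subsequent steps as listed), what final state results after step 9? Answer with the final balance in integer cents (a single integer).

45119

(re-executing from step 4 with the substitution; state before step 4: balance=246702)
step 4 (pay 35171): balance=214072
step 5 (pay 33321): balance=182955
step 6 (pay 32572): balance=152267
step 7 (pay 35840): balance=117995
step 8 (pay 37014): balance=82196
step 9 (pay 37923): balance=45119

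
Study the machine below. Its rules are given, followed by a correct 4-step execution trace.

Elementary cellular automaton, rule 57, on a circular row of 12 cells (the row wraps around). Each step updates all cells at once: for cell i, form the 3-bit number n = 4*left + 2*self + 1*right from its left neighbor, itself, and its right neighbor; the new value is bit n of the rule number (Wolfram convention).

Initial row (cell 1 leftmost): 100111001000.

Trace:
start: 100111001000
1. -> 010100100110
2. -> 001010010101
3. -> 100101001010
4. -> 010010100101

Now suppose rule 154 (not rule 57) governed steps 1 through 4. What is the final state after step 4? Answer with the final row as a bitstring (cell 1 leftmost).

(re-executing steps 1..4 under rule 154; state before step 1: 100111001000)
1. -> 011110110101
2. -> 011100100000
3. -> 111011010000
4. -> 110010001001

110010001001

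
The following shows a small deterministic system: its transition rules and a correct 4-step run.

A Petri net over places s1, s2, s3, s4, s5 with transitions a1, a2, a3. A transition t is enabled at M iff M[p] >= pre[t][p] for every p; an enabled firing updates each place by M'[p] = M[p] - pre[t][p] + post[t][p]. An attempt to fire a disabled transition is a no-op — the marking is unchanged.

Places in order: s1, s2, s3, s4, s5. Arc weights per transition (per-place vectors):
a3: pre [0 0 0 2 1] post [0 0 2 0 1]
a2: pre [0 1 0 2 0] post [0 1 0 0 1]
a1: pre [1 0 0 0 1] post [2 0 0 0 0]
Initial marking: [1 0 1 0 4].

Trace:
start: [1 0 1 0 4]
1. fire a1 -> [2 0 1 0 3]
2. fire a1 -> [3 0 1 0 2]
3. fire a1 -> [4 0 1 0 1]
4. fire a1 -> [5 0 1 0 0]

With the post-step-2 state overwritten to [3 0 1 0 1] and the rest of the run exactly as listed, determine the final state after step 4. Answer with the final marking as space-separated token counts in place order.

state after step 2 := [3 0 1 0 1]
3. fire a1 -> [4 0 1 0 0]
4. fire a1 -> [4 0 1 0 0]

4 0 1 0 0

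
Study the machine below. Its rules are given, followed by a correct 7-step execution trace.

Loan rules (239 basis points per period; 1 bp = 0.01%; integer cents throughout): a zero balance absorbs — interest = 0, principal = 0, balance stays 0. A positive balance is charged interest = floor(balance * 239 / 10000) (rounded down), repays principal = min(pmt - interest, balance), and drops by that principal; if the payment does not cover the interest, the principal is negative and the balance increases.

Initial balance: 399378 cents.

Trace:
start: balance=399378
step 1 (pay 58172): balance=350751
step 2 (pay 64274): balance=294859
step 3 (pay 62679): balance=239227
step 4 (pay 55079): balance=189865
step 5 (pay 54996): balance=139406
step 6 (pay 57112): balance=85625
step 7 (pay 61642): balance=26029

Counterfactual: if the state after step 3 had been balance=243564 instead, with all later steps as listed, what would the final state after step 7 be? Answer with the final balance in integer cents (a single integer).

state after step 3 := balance=243564
step 4 (pay 55079): balance=194306
step 5 (pay 54996): balance=143953
step 6 (pay 57112): balance=90281
step 7 (pay 61642): balance=30796

30796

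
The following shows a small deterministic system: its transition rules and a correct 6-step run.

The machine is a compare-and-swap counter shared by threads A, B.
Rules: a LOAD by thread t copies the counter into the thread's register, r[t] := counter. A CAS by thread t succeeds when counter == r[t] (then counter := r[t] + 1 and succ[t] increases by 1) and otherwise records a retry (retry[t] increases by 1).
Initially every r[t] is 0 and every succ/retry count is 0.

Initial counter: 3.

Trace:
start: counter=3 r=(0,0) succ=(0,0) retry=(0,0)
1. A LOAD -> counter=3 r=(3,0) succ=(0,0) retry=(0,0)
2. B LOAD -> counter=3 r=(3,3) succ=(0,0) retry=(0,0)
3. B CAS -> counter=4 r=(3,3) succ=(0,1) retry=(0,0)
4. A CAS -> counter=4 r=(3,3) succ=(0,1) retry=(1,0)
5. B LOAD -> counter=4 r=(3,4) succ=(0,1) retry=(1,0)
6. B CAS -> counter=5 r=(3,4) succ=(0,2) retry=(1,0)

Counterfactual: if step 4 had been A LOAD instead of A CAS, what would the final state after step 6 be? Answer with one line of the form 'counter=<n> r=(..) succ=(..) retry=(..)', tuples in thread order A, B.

counter=5 r=(4,4) succ=(0,2) retry=(0,0)

(re-executing from step 4 with the substitution; state before step 4: counter=4 r=(3,3) succ=(0,1) retry=(0,0))
4. A LOAD -> counter=4 r=(4,3) succ=(0,1) retry=(0,0)
5. B LOAD -> counter=4 r=(4,4) succ=(0,1) retry=(0,0)
6. B CAS -> counter=5 r=(4,4) succ=(0,2) retry=(0,0)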